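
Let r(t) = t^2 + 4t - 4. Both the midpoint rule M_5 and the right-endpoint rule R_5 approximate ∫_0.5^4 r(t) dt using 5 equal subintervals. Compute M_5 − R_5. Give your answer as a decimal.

-10.84125

M_5 = 38.64875.
R_5 = 49.49.
M_5 − R_5 = -10.84125.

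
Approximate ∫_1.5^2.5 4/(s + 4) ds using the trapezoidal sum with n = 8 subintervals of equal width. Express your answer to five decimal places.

Δs = (2.5 − 1.5)/8 = 0.125.
f(1.5) = 8/11, f(1.625) = 32/45, f(1.75) = 16/23, f(1.875) = 32/47, f(2) = 2/3, f(2.125) = 32/49, f(2.25) = 0.64, f(2.375) = 32/51, f(2.5) = 8/13.
T_8 = (Δs/2)·[f(s_0) + 2f(s_1) + ... + 2f(s_{7}) + f(s_8)].
Sum ≈ 0.66827.

0.66827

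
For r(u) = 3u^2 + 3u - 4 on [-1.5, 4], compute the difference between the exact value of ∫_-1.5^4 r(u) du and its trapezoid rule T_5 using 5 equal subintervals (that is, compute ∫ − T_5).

-3.3275

Exact integral: ∫_-1.5^4 r(u) du = 66.
T_5 = 69.3275.
Error = 66 − 69.3275 = -3.3275.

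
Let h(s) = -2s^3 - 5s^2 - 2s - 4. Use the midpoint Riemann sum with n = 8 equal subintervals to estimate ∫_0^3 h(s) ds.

-106.0078125

Δs = (3 − 0)/8 = 0.375.
Midpoints: 0.1875, 0.5625, 0.9375, 1.3125, 1.6875, 2.0625, 2.4375, 2.8125.
h(0.1875) = -9347/2048, h(0.5625) = -14465/2048, h(0.9375) = -24407/2048, h(1.3125) = -40469/2048, h(1.6875) = -63947/2048, h(2.0625) = -96137/2048, h(2.4375) = -138335/2048, h(2.8125) = -191837/2048.
Sum = Δs · [h(0.1875) + h(0.5625) + h(0.9375) + ...].
Sum = -106.0078125.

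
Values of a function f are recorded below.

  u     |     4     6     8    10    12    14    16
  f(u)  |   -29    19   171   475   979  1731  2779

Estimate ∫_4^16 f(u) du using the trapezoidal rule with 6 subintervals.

Δu = 2.
T_6 = (2/2)·[(-29) + 2·19 + 2·171 + 2·475 + 2·979 + 2·1731 + 2779] = 9500.

9500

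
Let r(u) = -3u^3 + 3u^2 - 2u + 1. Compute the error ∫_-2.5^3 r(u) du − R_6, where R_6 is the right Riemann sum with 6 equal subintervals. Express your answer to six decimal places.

59.292101

Exact integral: ∫_-2.5^3 r(u) du = 13.921875.
R_6 ≈ -45.37022569.
Error ≈ 13.921875 − (-45.37022569) ≈ 59.292101.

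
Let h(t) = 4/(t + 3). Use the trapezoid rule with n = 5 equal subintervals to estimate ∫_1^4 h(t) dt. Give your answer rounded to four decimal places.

Δt = (4 − 1)/5 = 0.6.
h(1) = 1, h(1.6) = 20/23, h(2.2) = 10/13, h(2.8) = 20/29, h(3.4) = 0.625, h(4) = 4/7.
T_5 = (Δt/2)·[h(t_0) + 2h(t_1) + ... + 2h(t_{4}) + h(t_5)].
Sum ≈ 2.2435.

2.2435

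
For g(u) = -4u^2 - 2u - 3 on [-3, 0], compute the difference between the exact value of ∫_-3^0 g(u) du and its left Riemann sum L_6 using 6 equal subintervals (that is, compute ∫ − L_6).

Exact integral: ∫_-3^0 g(u) du = -36.
L_6 = -44.
Error = -36 − (-44) = 8.

8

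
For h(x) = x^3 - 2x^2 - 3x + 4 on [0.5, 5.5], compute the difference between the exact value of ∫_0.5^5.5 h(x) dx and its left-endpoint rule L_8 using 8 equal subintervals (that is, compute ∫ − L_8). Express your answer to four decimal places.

26.2370

Exact integral: ∫_0.5^5.5 h(x) dx ≈ 92.916667.
L_8 = 66.6796875.
Error ≈ 92.916667 − 66.6796875 ≈ 26.2370.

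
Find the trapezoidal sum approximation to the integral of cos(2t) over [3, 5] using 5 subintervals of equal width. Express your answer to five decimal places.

Δt = (5 − 3)/5 = 0.4.
f(3) ≈ 0.96017, f(3.4) ≈ 0.86940, f(3.8) ≈ 0.25126, f(4.2) ≈ -0.51929, f(4.6) ≈ -0.97484, f(5) ≈ -0.83907.
T_5 = (Δt/2)·[f(t_0) + 2f(t_1) + ... + 2f(t_{4}) + f(t_5)].
Sum ≈ -0.12517.

-0.12517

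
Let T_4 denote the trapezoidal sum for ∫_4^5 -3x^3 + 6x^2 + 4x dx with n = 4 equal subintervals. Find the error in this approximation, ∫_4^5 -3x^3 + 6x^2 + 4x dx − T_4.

0.359375

Exact integral: ∫_4^5 f(x) dx = -136.75.
T_4 = -137.109375.
Error = -136.75 − (-137.109375) = 0.359375.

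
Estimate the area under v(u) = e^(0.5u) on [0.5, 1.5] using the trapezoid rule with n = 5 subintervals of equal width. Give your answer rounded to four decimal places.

Δu = (1.5 − 0.5)/5 = 0.2.
v(0.5) ≈ 1.2840, v(0.7) ≈ 1.4191, v(0.9) ≈ 1.5683, v(1.1) ≈ 1.7333, v(1.3) ≈ 1.9155, v(1.5) ≈ 2.1170.
T_5 = (Δu/2)·[v(u_0) + 2v(u_1) + ... + 2v(u_{4}) + v(u_5)].
Sum ≈ 1.6673.

1.6673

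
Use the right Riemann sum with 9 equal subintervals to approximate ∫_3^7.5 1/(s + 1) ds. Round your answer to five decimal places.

0.72170

Δs = (7.5 − 3)/9 = 0.5.
Right endpoints: 3.5, 4, 4.5, 5, 5.5, 6, 6.5, 7, 7.5.
f(3.5) = 2/9, f(4) = 0.2, f(4.5) = 2/11, f(5) = 1/6, f(5.5) = 2/13, f(6) = 1/7, f(6.5) = 2/15, f(7) = 0.125, f(7.5) = 2/17.
Sum = Δs · [f(3.5) + f(4) + f(4.5) + ...].
Sum ≈ 0.72170.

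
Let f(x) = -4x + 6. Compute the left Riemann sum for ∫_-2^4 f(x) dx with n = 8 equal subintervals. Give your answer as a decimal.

Δx = (4 − (-2))/8 = 0.75.
Left endpoints: -2, -1.25, -0.5, 0.25, 1, 1.75, 2.5, 3.25.
f(-2) = 14, f(-1.25) = 11, f(-0.5) = 8, f(0.25) = 5, f(1) = 2, f(1.75) = -1, f(2.5) = -4, f(3.25) = -7.
Sum = Δx · [f(-2) + f(-1.25) + f(-0.5) + ...].
Sum = 21.

21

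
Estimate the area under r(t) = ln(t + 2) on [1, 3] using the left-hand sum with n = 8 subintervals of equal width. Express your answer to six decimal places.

2.686805

Δt = (3 − 1)/8 = 0.25.
Left endpoints: 1, 1.25, 1.5, 1.75, 2, 2.25, 2.5, 2.75.
r(1) ≈ 1.098612, r(1.25) ≈ 1.178655, r(1.5) ≈ 1.252763, r(1.75) ≈ 1.321756, r(2) ≈ 1.386294, r(2.25) ≈ 1.446919, r(2.5) ≈ 1.504077, r(2.75) ≈ 1.558145.
Sum = Δt · [r(1) + r(1.25) + r(1.5) + ...].
Sum ≈ 2.686805.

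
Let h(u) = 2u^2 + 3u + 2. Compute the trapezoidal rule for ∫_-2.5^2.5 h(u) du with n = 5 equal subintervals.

Δu = (2.5 − (-2.5))/5 = 1.
h(-2.5) = 7, h(-1.5) = 2, h(-0.5) = 1, h(0.5) = 4, h(1.5) = 11, h(2.5) = 22.
T_5 = (Δu/2)·[h(u_0) + 2h(u_1) + ... + 2h(u_{4}) + h(u_5)].
Sum = 32.5.

32.5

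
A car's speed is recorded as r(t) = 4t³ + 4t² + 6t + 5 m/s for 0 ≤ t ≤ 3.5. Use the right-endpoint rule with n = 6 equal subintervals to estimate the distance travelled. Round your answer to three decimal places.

336.879

Δt = (3.5 − 0)/6 = 7/12.
Right endpoints: 7/12, 7/6, 1.75, 7/3, 35/12, 3.5.
r(7/12) = 4603/432, r(7/6) = 1285/54, r(1.75) = 49.1875, r(7/3) = 2473/27, r(35/12) = 67295/432, r(3.5) = 246.5.
Sum = Δt · [r(7/12) + r(7/6) + r(1.75) + ...].
Sum ≈ 336.879.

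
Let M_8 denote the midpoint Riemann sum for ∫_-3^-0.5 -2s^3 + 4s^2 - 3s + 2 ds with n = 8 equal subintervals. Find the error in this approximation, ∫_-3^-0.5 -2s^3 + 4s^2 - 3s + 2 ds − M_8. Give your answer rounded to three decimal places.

0.295

Exact integral: ∫_-3^-0.5 f(s) ds ≈ 94.42708.
M_8 ≈ 94.13208.
Error ≈ 94.42708 − 94.13208 ≈ 0.295.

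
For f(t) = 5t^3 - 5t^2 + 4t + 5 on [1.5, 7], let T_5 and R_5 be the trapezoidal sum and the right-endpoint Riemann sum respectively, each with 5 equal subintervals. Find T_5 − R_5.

T_5 = 2615.04375.
R_5 = 3432.55.
T_5 − R_5 = -817.50625.

-817.50625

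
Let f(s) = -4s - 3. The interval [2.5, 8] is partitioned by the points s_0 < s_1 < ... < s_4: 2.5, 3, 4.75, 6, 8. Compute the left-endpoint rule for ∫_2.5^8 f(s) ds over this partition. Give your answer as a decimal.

-114.25

Subinterval widths: 0.5, 1.75, 1.25, 2.
Left endpoints: 2.5, 3, 4.75, 6.
f(2.5) = -13, f(3) = -15, f(4.75) = -22, f(6) = -27.
Sum = Σ Δs_i · f(s_i).
Sum = -114.25.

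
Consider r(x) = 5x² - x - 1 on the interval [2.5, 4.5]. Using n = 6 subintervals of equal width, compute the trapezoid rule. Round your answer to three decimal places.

117.019

Δx = (4.5 − 2.5)/6 = 1/3.
r(2.5) = 27.75, r(17/6) = 1307/36, r(19/6) = 1655/36, r(3.5) = 56.75, r(23/6) = 2471/36, r(25/6) = 2939/36, r(4.5) = 95.75.
T_6 = (Δx/2)·[r(x_0) + 2r(x_1) + ... + 2r(x_{5}) + r(x_6)].
Sum ≈ 117.019.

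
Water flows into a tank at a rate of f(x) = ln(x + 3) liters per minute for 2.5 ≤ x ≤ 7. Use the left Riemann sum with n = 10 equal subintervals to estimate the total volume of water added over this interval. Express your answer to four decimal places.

Δx = (7 − 2.5)/10 = 0.45.
Left endpoints: 2.5, 2.95, 3.4, 3.85, 4.3, 4.75, 5.2, 5.65, 6.1, 6.55.
f(2.5) ≈ 1.7047, f(2.95) ≈ 1.7834, f(3.4) ≈ 1.8563, f(3.85) ≈ 1.9242, f(4.3) ≈ 1.9879, f(4.75) ≈ 2.0477, f(5.2) ≈ 2.1041, f(5.65) ≈ 2.1576, f(6.1) ≈ 2.2083, f(6.55) ≈ 2.2565.
Sum = Δx · [f(2.5) + f(2.95) + f(3.4) + ...].
Sum ≈ 9.0138.

9.0138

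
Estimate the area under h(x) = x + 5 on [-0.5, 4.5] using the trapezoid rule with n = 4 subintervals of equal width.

35

Δx = (4.5 − (-0.5))/4 = 1.25.
h(-0.5) = 4.5, h(0.75) = 5.75, h(2) = 7, h(3.25) = 8.25, h(4.5) = 9.5.
T_4 = (Δx/2)·[h(x_0) + 2h(x_1) + 2h(x_2) + 2h(x_3) + h(x_4)].
Sum = 35.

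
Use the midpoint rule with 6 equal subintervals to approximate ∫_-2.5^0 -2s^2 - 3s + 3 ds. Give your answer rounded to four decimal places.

Δs = (0 − (-2.5))/6 = 5/12.
Midpoints: -55/24, -1.875, -35/24, -25/24, -0.625, -5/24.
f(-55/24) = -181/288, f(-1.875) = 1.59375, f(-35/24) = 899/288, f(-25/24) = 1139/288, f(-0.625) = 4.09375, f(-5/24) = 1019/288.
Sum = Δs · [f(-55/24) + f(-1.875) + f(-35/24) + ...].
Sum ≈ 6.5307.

6.5307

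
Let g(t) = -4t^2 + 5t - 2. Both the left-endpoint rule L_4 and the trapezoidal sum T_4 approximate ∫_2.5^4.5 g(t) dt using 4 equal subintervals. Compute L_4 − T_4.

L_4 = -58.5.
T_4 = -70.
L_4 − T_4 = 11.5.

11.5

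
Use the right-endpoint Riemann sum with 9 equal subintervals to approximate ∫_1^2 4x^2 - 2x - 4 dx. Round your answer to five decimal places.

Δx = (2 − 1)/9 = 1/9.
Right endpoints: 10/9, 11/9, 4/3, 13/9, 14/9, 5/3, 16/9, 17/9, 2.
f(10/9) = -104/81, f(11/9) = -38/81, f(4/3) = 4/9, f(13/9) = 118/81, f(14/9) = 208/81, f(5/3) = 34/9, f(16/9) = 412/81, f(17/9) = 526/81, f(2) = 8.
Sum = Δx · [f(10/9) + f(11/9) + f(4/3) + ...].
Sum ≈ 2.89712.

2.89712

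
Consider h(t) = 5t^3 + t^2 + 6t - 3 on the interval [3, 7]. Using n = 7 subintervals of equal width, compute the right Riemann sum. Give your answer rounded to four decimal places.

3599.5918

Δt = (7 − 3)/7 = 4/7.
Right endpoints: 25/7, 29/7, 33/7, 37/7, 41/7, 45/7, 7.
h(25/7) = 88821/343, h(29/7) = 135329/343, h(33/7) = 195981/343, h(37/7) = 272697/343, h(41/7) = 367397/343, h(45/7) = 482001/343, h(7) = 1803.
Sum = Δt · [h(25/7) + h(29/7) + h(33/7) + ...].
Sum ≈ 3599.5918.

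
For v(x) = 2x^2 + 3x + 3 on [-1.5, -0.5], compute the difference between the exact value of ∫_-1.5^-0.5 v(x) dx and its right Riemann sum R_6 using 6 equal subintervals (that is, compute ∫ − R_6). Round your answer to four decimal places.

Exact integral: ∫_-1.5^-0.5 v(x) dx ≈ 2.166667.
R_6 ≈ 2.092593.
Error ≈ 2.166667 − 2.092593 ≈ 0.0741.

0.0741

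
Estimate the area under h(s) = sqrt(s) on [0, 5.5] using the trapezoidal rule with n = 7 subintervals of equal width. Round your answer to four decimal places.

8.4653

Δs = (5.5 − 0)/7 = 11/14.
h(0) ≈ 0.0000, h(11/14) ≈ 0.8864, h(11/7) ≈ 1.2536, h(33/14) ≈ 1.5353, h(22/7) ≈ 1.7728, h(55/14) ≈ 1.9821, h(33/7) ≈ 2.1712, h(5.5) ≈ 2.3452.
T_7 = (Δs/2)·[h(s_0) + 2h(s_1) + ... + 2h(s_{6}) + h(s_7)].
Sum ≈ 8.4653.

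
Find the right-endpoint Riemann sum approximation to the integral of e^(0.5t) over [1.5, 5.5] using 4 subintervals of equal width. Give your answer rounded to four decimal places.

Δt = (5.5 − 1.5)/4 = 1.
Right endpoints: 2.5, 3.5, 4.5, 5.5.
f(2.5) ≈ 3.4903, f(3.5) ≈ 5.7546, f(4.5) ≈ 9.4877, f(5.5) ≈ 15.6426.
Sum = Δt · [f(2.5) + f(3.5) + f(4.5) + f(5.5)].
Sum ≈ 34.3753.

34.3753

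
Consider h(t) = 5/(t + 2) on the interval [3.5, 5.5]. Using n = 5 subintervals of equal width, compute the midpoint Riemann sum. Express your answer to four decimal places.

1.5503

Δt = (5.5 − 3.5)/5 = 0.4.
Midpoints: 3.7, 4.1, 4.5, 4.9, 5.3.
h(3.7) = 50/57, h(4.1) = 50/61, h(4.5) = 10/13, h(4.9) = 50/69, h(5.3) = 50/73.
Sum = Δt · [h(3.7) + h(4.1) + h(4.5) + h(4.9) + h(5.3)].
Sum ≈ 1.5503.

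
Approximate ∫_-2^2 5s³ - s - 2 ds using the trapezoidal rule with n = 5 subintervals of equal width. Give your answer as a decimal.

Δs = (2 − (-2))/5 = 0.8.
f(-2) = -40, f(-1.2) = -9.44, f(-0.4) = -1.92, f(0.4) = -2.08, f(1.2) = 5.44, f(2) = 36.
T_5 = (Δs/2)·[f(s_0) + 2f(s_1) + ... + 2f(s_{4}) + f(s_5)].
Sum = -8.

-8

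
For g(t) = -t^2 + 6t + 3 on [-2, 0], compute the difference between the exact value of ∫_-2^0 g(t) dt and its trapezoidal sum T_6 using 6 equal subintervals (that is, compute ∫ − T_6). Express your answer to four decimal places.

Exact integral: ∫_-2^0 g(t) dt ≈ -8.666667.
T_6 ≈ -8.703704.
Error ≈ -8.666667 − (-8.703704) ≈ 0.0370.

0.0370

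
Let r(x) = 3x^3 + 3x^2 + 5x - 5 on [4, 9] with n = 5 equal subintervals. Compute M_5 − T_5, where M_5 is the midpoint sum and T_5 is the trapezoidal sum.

M_5 = 5505.625.
T_5 = 5582.5.
M_5 − T_5 = -76.875.

-76.875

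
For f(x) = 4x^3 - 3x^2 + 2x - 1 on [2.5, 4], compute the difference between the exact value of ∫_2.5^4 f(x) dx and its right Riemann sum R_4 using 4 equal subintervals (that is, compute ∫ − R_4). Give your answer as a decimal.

Exact integral: ∫_2.5^4 f(x) dx = 176.8125.
R_4 = 209.4375.
Error = 176.8125 − 209.4375 = -32.625.

-32.625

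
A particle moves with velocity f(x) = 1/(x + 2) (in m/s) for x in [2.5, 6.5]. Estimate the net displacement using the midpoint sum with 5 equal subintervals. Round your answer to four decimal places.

Δx = (6.5 − 2.5)/5 = 0.8.
Midpoints: 2.9, 3.7, 4.5, 5.3, 6.1.
f(2.9) = 10/49, f(3.7) = 10/57, f(4.5) = 2/13, f(5.3) = 10/73, f(6.1) = 10/81.
Sum = Δx · [f(2.9) + f(3.7) + f(4.5) + f(5.3) + f(6.1)].
Sum ≈ 0.6350.

0.6350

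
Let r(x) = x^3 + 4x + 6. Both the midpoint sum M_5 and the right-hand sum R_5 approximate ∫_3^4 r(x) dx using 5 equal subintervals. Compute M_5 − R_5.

M_5 = 63.715.
R_5 = 67.92.
M_5 − R_5 = -4.205.

-4.205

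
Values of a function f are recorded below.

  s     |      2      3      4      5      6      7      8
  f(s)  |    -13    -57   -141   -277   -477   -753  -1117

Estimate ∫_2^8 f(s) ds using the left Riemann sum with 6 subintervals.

-1718

Δs = 1.
Sum = 1·[(-13) + (-57) + (-141) + (-277) + (-477) + (-753)] = -1718.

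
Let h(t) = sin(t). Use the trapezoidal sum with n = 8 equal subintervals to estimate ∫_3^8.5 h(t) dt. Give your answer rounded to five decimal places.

-0.37258

Δt = (8.5 − 3)/8 = 0.6875.
h(3) ≈ 0.14112, h(3.6875) ≈ -0.51919, h(4.375) ≈ -0.94362, h(5.0625) ≈ -0.93933, h(5.75) ≈ -0.50828, h(6.4375) ≈ 0.15370, h(7.125) ≈ 0.74585, h(7.8125) ≈ 0.99914, h(8.5) ≈ 0.79849.
T_8 = (Δt/2)·[h(t_0) + 2h(t_1) + ... + 2h(t_{7}) + h(t_8)].
Sum ≈ -0.37258.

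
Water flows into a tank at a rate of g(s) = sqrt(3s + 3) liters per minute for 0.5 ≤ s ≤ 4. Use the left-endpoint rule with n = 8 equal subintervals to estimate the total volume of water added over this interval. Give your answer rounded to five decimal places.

10.40036

Δs = (4 − 0.5)/8 = 0.4375.
Left endpoints: 0.5, 0.9375, 1.375, 1.8125, 2.25, 2.6875, 3.125, 3.5625.
g(0.5) ≈ 2.12132, g(0.9375) ≈ 2.41091, g(1.375) ≈ 2.66927, g(1.8125) ≈ 2.90474, g(2.25) ≈ 3.12250, g(2.6875) ≈ 3.32603, g(3.125) ≈ 3.51781, g(3.5625) ≈ 3.69966.
Sum = Δs · [g(0.5) + g(0.9375) + g(1.375) + ...].
Sum ≈ 10.40036.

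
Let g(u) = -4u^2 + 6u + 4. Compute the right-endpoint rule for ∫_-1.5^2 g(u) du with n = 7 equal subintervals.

7

Δu = (2 − (-1.5))/7 = 0.5.
Right endpoints: -1, -0.5, 0, 0.5, 1, 1.5, 2.
g(-1) = -6, g(-0.5) = 0, g(0) = 4, g(0.5) = 6, g(1) = 6, g(1.5) = 4, g(2) = 0.
Sum = Δu · [g(-1) + g(-0.5) + g(0) + ...].
Sum = 7.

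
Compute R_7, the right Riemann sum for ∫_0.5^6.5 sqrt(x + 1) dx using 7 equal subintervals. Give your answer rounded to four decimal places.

13.1034

Δx = (6.5 − 0.5)/7 = 6/7.
Right endpoints: 19/14, 31/14, 43/14, 55/14, 67/14, 79/14, 6.5.
f(19/14) ≈ 1.5353, f(31/14) ≈ 1.7928, f(43/14) ≈ 2.0178, f(55/14) ≈ 2.2200, f(67/14) ≈ 2.4054, f(79/14) ≈ 2.5774, f(6.5) ≈ 2.7386.
Sum = Δx · [f(19/14) + f(31/14) + f(43/14) + ...].
Sum ≈ 13.1034.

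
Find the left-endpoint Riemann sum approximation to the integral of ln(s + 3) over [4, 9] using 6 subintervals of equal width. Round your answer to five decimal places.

Δs = (9 − 4)/6 = 5/6.
Left endpoints: 4, 29/6, 17/3, 6.5, 22/3, 49/6.
f(4) ≈ 1.94591, f(29/6) ≈ 2.05839, f(17/3) ≈ 2.15948, f(6.5) ≈ 2.25129, f(22/3) ≈ 2.33537, f(49/6) ≈ 2.41293.
Sum = Δs · [f(4) + f(29/6) + f(17/3) + ...].
Sum ≈ 10.96949.

10.96949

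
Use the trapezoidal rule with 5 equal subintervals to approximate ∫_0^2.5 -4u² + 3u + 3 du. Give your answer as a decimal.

Δu = (2.5 − 0)/5 = 0.5.
f(0) = 3, f(0.5) = 3.5, f(1) = 2, f(1.5) = -1.5, f(2) = -7, f(2.5) = -14.5.
T_5 = (Δu/2)·[f(u_0) + 2f(u_1) + ... + 2f(u_{4}) + f(u_5)].
Sum = -4.375.

-4.375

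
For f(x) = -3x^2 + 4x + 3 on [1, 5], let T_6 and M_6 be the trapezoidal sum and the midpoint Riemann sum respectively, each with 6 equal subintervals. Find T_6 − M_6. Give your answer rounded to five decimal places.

T_6 ≈ -64.8888889.
M_6 ≈ -63.5555556.
T_6 − M_6 ≈ -1.33333.

-1.33333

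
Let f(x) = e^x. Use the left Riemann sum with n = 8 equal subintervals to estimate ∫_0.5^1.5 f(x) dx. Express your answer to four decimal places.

Δx = (1.5 − 0.5)/8 = 0.125.
Left endpoints: 0.5, 0.625, 0.75, 0.875, 1, 1.125, 1.25, 1.375.
f(0.5) ≈ 1.6487, f(0.625) ≈ 1.8682, f(0.75) ≈ 2.1170, f(0.875) ≈ 2.3989, f(1) ≈ 2.7183, f(1.125) ≈ 3.0802, f(1.25) ≈ 3.4903, f(1.375) ≈ 3.9551.
Sum = Δx · [f(0.5) + f(0.625) + f(0.75) + ...].
Sum ≈ 2.6596.

2.6596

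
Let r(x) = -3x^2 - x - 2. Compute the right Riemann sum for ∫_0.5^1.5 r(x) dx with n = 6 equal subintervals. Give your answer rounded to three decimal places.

Δx = (1.5 − 0.5)/6 = 1/6.
Right endpoints: 2/3, 5/6, 1, 7/6, 4/3, 1.5.
r(2/3) = -4, r(5/6) = -59/12, r(1) = -6, r(7/6) = -7.25, r(4/3) = -26/3, r(1.5) = -10.25.
Sum = Δx · [r(2/3) + r(5/6) + r(1) + ...].
Sum ≈ -6.847.

-6.847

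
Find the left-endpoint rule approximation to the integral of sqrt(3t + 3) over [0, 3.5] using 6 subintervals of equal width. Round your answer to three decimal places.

Δt = (3.5 − 0)/6 = 7/12.
Left endpoints: 0, 7/12, 7/6, 1.75, 7/3, 35/12.
f(0) ≈ 1.732, f(7/12) ≈ 2.179, f(7/6) ≈ 2.550, f(1.75) ≈ 2.872, f(7/3) ≈ 3.162, f(35/12) ≈ 3.428.
Sum = Δt · [f(0) + f(7/12) + f(7/6) + ...].
Sum ≈ 9.289.

9.289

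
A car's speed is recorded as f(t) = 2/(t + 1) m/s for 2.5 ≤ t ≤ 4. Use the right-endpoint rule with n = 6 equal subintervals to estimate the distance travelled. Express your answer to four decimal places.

0.6924

Δt = (4 − 2.5)/6 = 0.25.
Right endpoints: 2.75, 3, 3.25, 3.5, 3.75, 4.
f(2.75) = 8/15, f(3) = 0.5, f(3.25) = 8/17, f(3.5) = 4/9, f(3.75) = 8/19, f(4) = 0.4.
Sum = Δt · [f(2.75) + f(3) + f(3.25) + ...].
Sum ≈ 0.6924.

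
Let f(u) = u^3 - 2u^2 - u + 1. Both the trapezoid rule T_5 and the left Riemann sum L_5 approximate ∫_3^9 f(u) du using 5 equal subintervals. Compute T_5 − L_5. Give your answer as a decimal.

T_5 = 1145.04.
L_5 = 813.84.
T_5 − L_5 = 331.2.

331.2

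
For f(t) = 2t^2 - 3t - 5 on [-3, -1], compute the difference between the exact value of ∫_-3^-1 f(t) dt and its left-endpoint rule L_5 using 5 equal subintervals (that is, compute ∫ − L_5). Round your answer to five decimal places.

Exact integral: ∫_-3^-1 f(t) dt ≈ 19.3333333.
L_5 = 23.84.
Error ≈ 19.3333333 − 23.84 ≈ -4.50667.

-4.50667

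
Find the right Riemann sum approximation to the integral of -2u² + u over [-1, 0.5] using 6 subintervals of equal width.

-0.78125

Δu = (0.5 − (-1))/6 = 0.25.
Right endpoints: -0.75, -0.5, -0.25, 0, 0.25, 0.5.
f(-0.75) = -1.875, f(-0.5) = -1, f(-0.25) = -0.375, f(0) = 0, f(0.25) = 0.125, f(0.5) = 0.
Sum = Δu · [f(-0.75) + f(-0.5) + f(-0.25) + ...].
Sum = -0.78125.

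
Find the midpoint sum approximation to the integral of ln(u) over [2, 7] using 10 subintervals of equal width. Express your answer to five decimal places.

Δu = (7 − 2)/10 = 0.5.
Midpoints: 2.25, 2.75, 3.25, 3.75, 4.25, 4.75, 5.25, 5.75, 6.25, 6.75.
f(2.25) ≈ 0.81093, f(2.75) ≈ 1.01160, f(3.25) ≈ 1.17865, f(3.75) ≈ 1.32176, f(4.25) ≈ 1.44692, f(4.75) ≈ 1.55814, f(5.25) ≈ 1.65823, f(5.75) ≈ 1.74920, f(6.25) ≈ 1.83258, f(6.75) ≈ 1.90954.
Sum = Δu · [f(2.25) + f(2.75) + f(3.25) + ...].
Sum ≈ 7.23878.

7.23878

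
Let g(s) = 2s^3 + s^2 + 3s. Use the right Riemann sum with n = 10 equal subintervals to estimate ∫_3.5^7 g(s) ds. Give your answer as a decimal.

Δs = (7 − 3.5)/10 = 0.35.
Right endpoints: 3.85, 4.2, 4.55, 4.9, 5.25, 5.6, 5.95, 6.3, 6.65, 7.
g(3.85) = 140.50575, g(4.2) = 178.416, g(4.55) = 222.74525, g(4.9) = 274.008, g(5.25) = 332.71875, g(5.6) = 399.392, g(5.95) = 474.54225, g(6.3) = 558.684, g(6.65) = 652.33175, g(7) = 756.
Sum = Δs · [g(3.85) + g(4.2) + g(4.55) + ...].
Sum = 1396.2703125.

1396.2703125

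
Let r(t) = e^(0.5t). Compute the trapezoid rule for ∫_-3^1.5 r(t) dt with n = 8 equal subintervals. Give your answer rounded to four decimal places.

3.8127

Δt = (1.5 − (-3))/8 = 0.5625.
r(-3) ≈ 0.2231, r(-2.4375) ≈ 0.2956, r(-1.875) ≈ 0.3916, r(-1.3125) ≈ 0.5188, r(-0.75) ≈ 0.6873, r(-0.1875) ≈ 0.9105, r(0.375) ≈ 1.2062, r(0.9375) ≈ 1.5980, r(1.5) ≈ 2.1170.
T_8 = (Δt/2)·[r(t_0) + 2r(t_1) + ... + 2r(t_{7}) + r(t_8)].
Sum ≈ 3.8127.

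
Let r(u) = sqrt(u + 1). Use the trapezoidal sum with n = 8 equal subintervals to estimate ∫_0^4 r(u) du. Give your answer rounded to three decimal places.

6.781

Δu = (4 − 0)/8 = 0.5.
r(0) ≈ 1.000, r(0.5) ≈ 1.225, r(1) ≈ 1.414, r(1.5) ≈ 1.581, r(2) ≈ 1.732, r(2.5) ≈ 1.871, r(3) ≈ 2.000, r(3.5) ≈ 2.121, r(4) ≈ 2.236.
T_8 = (Δu/2)·[r(u_0) + 2r(u_1) + ... + 2r(u_{7}) + r(u_8)].
Sum ≈ 6.781.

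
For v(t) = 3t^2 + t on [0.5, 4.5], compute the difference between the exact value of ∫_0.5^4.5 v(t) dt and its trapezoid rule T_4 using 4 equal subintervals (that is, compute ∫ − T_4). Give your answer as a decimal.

-2

Exact integral: ∫_0.5^4.5 v(t) dt = 101.
T_4 = 103.
Error = 101 − 103 = -2.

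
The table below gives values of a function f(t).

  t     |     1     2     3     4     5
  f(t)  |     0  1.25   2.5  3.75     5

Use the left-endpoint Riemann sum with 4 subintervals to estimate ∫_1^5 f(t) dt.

Δt = 1.
Sum = 1·[0 + 1.25 + 2.5 + 3.75] = 7.5.

7.5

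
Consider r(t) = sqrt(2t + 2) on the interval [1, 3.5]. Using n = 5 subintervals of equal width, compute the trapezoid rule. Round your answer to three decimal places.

Δt = (3.5 − 1)/5 = 0.5.
r(1) ≈ 2.000, r(1.5) ≈ 2.236, r(2) ≈ 2.449, r(2.5) ≈ 2.646, r(3) ≈ 2.828, r(3.5) ≈ 3.000.
T_5 = (Δt/2)·[r(t_0) + 2r(t_1) + ... + 2r(t_{4}) + r(t_5)].
Sum ≈ 6.330.

6.330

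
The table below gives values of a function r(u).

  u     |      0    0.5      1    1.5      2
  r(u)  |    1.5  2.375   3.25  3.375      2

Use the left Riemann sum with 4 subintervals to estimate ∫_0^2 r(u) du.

5.25

Δu = 0.5.
Sum = 0.5·[1.5 + 2.375 + 3.25 + 3.375] = 5.25.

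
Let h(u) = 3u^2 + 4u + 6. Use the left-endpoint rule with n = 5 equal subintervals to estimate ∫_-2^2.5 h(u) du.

Δu = (2.5 − (-2))/5 = 0.9.
Left endpoints: -2, -1.1, -0.2, 0.7, 1.6.
h(-2) = 10, h(-1.1) = 5.23, h(-0.2) = 5.32, h(0.7) = 10.27, h(1.6) = 20.08.
Sum = Δu · [h(-2) + h(-1.1) + h(-0.2) + h(0.7) + h(1.6)].
Sum = 45.81.

45.81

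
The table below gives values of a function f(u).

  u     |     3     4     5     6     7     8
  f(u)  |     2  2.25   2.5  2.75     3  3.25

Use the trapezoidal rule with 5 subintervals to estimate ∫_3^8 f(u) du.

Δu = 1.
T_5 = (1/2)·[2 + 2·2.25 + 2·2.5 + 2·2.75 + 2·3 + 3.25] = 13.125.

13.125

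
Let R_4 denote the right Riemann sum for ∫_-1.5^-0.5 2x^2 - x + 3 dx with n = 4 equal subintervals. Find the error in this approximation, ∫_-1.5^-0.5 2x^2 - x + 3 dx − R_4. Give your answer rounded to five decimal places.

Exact integral: ∫_-1.5^-0.5 f(x) dx ≈ 6.1666667.
R_4 = 5.5625.
Error ≈ 6.1666667 − 5.5625 ≈ 0.60417.

0.60417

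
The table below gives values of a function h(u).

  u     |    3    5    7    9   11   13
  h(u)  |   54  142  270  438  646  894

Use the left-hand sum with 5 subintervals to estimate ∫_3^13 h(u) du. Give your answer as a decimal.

Δu = 2.
Sum = 2·[54 + 142 + 270 + 438 + 646] = 3100.

3100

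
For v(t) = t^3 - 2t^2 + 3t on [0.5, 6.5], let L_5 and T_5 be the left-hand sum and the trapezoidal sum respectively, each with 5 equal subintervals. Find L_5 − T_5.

L_5 = 213.39.
T_5 = 338.49.
L_5 − T_5 = -125.1.

-125.1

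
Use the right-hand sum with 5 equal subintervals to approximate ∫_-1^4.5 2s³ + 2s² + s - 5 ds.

387.475

Δs = (4.5 − (-1))/5 = 1.1.
Right endpoints: 0.1, 1.2, 2.3, 3.4, 4.5.
f(0.1) = -4.878, f(1.2) = 2.536, f(2.3) = 32.214, f(3.4) = 100.128, f(4.5) = 222.25.
Sum = Δs · [f(0.1) + f(1.2) + f(2.3) + f(3.4) + f(4.5)].
Sum = 387.475.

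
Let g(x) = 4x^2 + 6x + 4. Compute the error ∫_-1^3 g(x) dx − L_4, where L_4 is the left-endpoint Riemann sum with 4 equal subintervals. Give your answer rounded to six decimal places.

25.333333

Exact integral: ∫_-1^3 g(x) dx ≈ 77.33333333.
L_4 = 52.
Error ≈ 77.33333333 − 52 ≈ 25.333333.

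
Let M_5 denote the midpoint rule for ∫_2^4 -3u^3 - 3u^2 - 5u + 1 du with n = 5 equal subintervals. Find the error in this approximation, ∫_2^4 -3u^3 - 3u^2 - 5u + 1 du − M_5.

Exact integral: ∫_2^4 f(u) du = -264.
M_5 = -263.2.
Error = -264 − (-263.2) = -0.8.

-0.8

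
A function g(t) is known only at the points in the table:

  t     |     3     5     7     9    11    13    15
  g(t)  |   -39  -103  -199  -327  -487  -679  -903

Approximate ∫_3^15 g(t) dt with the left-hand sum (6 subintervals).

Δt = 2.
Sum = 2·[(-39) + (-103) + (-199) + (-327) + (-487) + (-679)] = -3668.

-3668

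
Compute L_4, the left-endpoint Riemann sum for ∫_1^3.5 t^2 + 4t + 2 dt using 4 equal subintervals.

Δt = (3.5 − 1)/4 = 0.625.
Left endpoints: 1, 1.625, 2.25, 2.875.
f(1) = 7, f(1.625) = 11.140625, f(2.25) = 16.0625, f(2.875) = 21.765625.
Sum = Δt · [f(1) + f(1.625) + f(2.25) + f(2.875)].
Sum = 34.98046875.

34.98046875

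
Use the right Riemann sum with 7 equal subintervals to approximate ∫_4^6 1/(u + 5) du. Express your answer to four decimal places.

Δu = (6 − 4)/7 = 2/7.
Right endpoints: 30/7, 32/7, 34/7, 36/7, 38/7, 40/7, 6.
f(30/7) = 7/65, f(32/7) = 7/67, f(34/7) = 7/69, f(36/7) = 7/71, f(38/7) = 7/73, f(40/7) = 7/75, f(6) = 1/11.
Sum = Δu · [f(30/7) + f(32/7) + f(34/7) + ...].
Sum ≈ 0.1978.

0.1978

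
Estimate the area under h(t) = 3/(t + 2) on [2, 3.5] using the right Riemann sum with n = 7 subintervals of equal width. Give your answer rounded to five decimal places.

0.93378

Δt = (3.5 − 2)/7 = 3/14.
Right endpoints: 31/14, 17/7, 37/14, 20/7, 43/14, 23/7, 3.5.
h(31/14) = 42/59, h(17/7) = 21/31, h(37/14) = 42/65, h(20/7) = 21/34, h(43/14) = 42/71, h(23/7) = 21/37, h(3.5) = 6/11.
Sum = Δt · [h(31/14) + h(17/7) + h(37/14) + ...].
Sum ≈ 0.93378.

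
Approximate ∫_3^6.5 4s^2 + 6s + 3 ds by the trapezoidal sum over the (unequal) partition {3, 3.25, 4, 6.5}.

Subinterval widths: 0.25, 0.75, 2.5.
f(3) = 57, f(3.25) = 64.75, f(4) = 91, f(6.5) = 211.
On each subinterval the trapezoid contributes (Δs_i/2)·[f(s_{i-1}) + f(s_i)].
Sum = 451.125.

451.125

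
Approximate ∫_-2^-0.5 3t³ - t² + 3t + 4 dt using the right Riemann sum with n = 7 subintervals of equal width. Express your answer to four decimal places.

-10.9286

Δt = (-0.5 − (-2))/7 = 3/14.
Right endpoints: -25/14, -11/7, -19/14, -8/7, -13/14, -5/7, -0.5.
f(-25/14) = -59349/2744, f(-11/7) = -5085/343, f(-19/14) = -25827/2744, f(-8/7) = -1788/343, f(-13/14) = -5625/2744, f(-5/7) = 87/343, f(-0.5) = 1.875.
Sum = Δt · [f(-25/14) + f(-11/7) + f(-19/14) + ...].
Sum ≈ -10.9286.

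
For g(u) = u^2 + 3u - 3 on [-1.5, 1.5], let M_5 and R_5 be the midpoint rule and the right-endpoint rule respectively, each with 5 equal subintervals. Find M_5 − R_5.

M_5 = -6.84.
R_5 = -3.87.
M_5 − R_5 = -2.97.

-2.97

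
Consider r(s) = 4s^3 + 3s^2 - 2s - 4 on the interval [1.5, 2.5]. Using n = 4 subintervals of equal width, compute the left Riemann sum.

Δs = (2.5 − 1.5)/4 = 0.25.
Left endpoints: 1.5, 1.75, 2, 2.25.
r(1.5) = 13.25, r(1.75) = 23.125, r(2) = 36, r(2.25) = 52.25.
Sum = Δs · [r(1.5) + r(1.75) + r(2) + r(2.25)].
Sum = 31.15625.

31.15625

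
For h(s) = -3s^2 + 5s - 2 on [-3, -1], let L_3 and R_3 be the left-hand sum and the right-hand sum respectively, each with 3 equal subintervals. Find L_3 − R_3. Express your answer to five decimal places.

L_3 ≈ -61.7777778.
R_3 ≈ -39.1111111.
L_3 − R_3 ≈ -22.66667.

-22.66667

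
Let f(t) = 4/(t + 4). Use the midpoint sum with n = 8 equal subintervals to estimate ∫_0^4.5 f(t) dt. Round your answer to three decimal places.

Δt = (4.5 − 0)/8 = 0.5625.
Midpoints: 0.28125, 0.84375, 1.40625, 1.96875, 2.53125, 3.09375, 3.65625, 4.21875.
f(0.28125) = 128/137, f(0.84375) = 128/155, f(1.40625) = 128/173, f(1.96875) = 128/191, f(2.53125) = 128/209, f(3.09375) = 128/227, f(3.65625) = 128/245, f(4.21875) = 128/263.
Sum = Δt · [f(0.28125) + f(0.84375) + f(1.40625) + ...].
Sum ≈ 3.013.

3.013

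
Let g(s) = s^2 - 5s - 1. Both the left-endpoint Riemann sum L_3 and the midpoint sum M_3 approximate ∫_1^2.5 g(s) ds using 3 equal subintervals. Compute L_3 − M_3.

L_3 = -9.125.
M_3 = -9.78125.
L_3 − M_3 = 0.65625.

0.65625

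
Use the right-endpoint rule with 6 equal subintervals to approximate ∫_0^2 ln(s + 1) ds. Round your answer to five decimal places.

Δs = (2 − 0)/6 = 1/3.
Right endpoints: 1/3, 2/3, 1, 4/3, 5/3, 2.
f(1/3) ≈ 0.28768, f(2/3) ≈ 0.51083, f(1) ≈ 0.69315, f(4/3) ≈ 0.84730, f(5/3) ≈ 0.98083, f(2) ≈ 1.09861.
Sum = Δs · [f(1/3) + f(2/3) + f(1) + ...].
Sum ≈ 1.47280.

1.47280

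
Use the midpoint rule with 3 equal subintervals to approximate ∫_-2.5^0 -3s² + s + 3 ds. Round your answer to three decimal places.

Δs = (0 − (-2.5))/3 = 5/6.
Midpoints: -25/12, -1.25, -5/12.
f(-25/12) = -581/48, f(-1.25) = -2.9375, f(-5/12) = 2.0625.
Sum = Δs · [f(-25/12) + f(-1.25) + f(-5/12)].
Sum ≈ -10.816.

-10.816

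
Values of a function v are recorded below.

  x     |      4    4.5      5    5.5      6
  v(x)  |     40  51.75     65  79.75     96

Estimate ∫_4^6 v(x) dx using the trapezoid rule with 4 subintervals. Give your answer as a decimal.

Δx = 0.5.
T_4 = (0.5/2)·[40 + 2·51.75 + 2·65 + 2·79.75 + 96] = 132.25.

132.25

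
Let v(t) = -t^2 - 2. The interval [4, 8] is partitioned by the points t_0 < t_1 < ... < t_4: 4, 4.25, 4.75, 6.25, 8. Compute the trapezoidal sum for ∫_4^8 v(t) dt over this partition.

-158.8125

Subinterval widths: 0.25, 0.5, 1.5, 1.75.
v(4) = -18, v(4.25) = -20.0625, v(4.75) = -24.5625, v(6.25) = -41.0625, v(8) = -66.
On each subinterval the trapezoid contributes (Δt_i/2)·[v(t_{i-1}) + v(t_i)].
Sum = -158.8125.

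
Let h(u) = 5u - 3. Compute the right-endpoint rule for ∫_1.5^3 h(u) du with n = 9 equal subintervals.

13

Δu = (3 − 1.5)/9 = 1/6.
Right endpoints: 5/3, 11/6, 2, 13/6, 7/3, 2.5, 8/3, 17/6, 3.
h(5/3) = 16/3, h(11/6) = 37/6, h(2) = 7, h(13/6) = 47/6, h(7/3) = 26/3, h(2.5) = 9.5, h(8/3) = 31/3, h(17/6) = 67/6, h(3) = 12.
Sum = Δu · [h(5/3) + h(11/6) + h(2) + ...].
Sum = 13.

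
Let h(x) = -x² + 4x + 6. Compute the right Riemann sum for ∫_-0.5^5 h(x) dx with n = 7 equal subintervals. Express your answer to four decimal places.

39.1454

Δx = (5 − (-0.5))/7 = 11/14.
Right endpoints: 2/7, 15/14, 13/7, 37/14, 24/7, 59/14, 5.
h(2/7) = 346/49, h(15/14) = 1791/196, h(13/7) = 489/49, h(37/14) = 1879/196, h(24/7) = 390/49, h(59/14) = 999/196, h(5) = 1.
Sum = Δx · [h(2/7) + h(15/14) + h(13/7) + ...].
Sum ≈ 39.1454.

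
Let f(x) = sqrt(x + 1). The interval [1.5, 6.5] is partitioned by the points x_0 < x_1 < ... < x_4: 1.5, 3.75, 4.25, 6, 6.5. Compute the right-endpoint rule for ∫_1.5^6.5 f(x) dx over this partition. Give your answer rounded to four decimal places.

Subinterval widths: 2.25, 0.5, 1.75, 0.5.
Right endpoints: 3.75, 4.25, 6, 6.5.
f(3.75) ≈ 2.1794, f(4.25) ≈ 2.2913, f(6) ≈ 2.6458, f(6.5) ≈ 2.7386.
Sum = Σ Δx_i · f(x_i).
Sum ≈ 12.0488.

12.0488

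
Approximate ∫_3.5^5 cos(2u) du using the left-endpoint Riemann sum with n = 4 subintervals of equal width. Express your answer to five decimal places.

-0.27341

Δu = (5 − 3.5)/4 = 0.375.
Left endpoints: 3.5, 3.875, 4.25, 4.625.
f(3.5) ≈ 0.75390, f(3.875) ≈ 0.10379, f(4.25) ≈ -0.60201, f(4.625) ≈ -0.98477.
Sum = Δu · [f(3.5) + f(3.875) + f(4.25) + f(4.625)].
Sum ≈ -0.27341.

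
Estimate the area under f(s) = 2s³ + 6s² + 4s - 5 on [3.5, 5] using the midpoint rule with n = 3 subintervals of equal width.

418.734375

Δs = (5 − 3.5)/3 = 0.5.
Midpoints: 3.75, 4.25, 4.75.
f(3.75) = 199.84375, f(4.25) = 273.90625, f(4.75) = 363.71875.
Sum = Δs · [f(3.75) + f(4.25) + f(4.75)].
Sum = 418.734375.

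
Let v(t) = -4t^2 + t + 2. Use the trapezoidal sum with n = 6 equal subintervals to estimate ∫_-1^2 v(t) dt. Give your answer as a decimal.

-5

Δt = (2 − (-1))/6 = 0.5.
v(-1) = -3, v(-0.5) = 0.5, v(0) = 2, v(0.5) = 1.5, v(1) = -1, v(1.5) = -5.5, v(2) = -12.
T_6 = (Δt/2)·[v(t_0) + 2v(t_1) + ... + 2v(t_{5}) + v(t_6)].
Sum = -5.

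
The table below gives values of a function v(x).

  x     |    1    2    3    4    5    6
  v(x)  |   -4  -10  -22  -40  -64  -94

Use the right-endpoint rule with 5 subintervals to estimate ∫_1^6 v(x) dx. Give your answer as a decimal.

-230

Δx = 1.
Sum = 1·[(-10) + (-22) + (-40) + (-64) + (-94)] = -230.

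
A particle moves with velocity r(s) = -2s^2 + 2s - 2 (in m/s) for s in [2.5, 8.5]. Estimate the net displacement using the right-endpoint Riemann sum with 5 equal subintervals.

Δs = (8.5 − 2.5)/5 = 1.2.
Right endpoints: 3.7, 4.9, 6.1, 7.3, 8.5.
r(3.7) = -21.98, r(4.9) = -40.22, r(6.1) = -64.22, r(7.3) = -93.98, r(8.5) = -129.5.
Sum = Δs · [r(3.7) + r(4.9) + r(6.1) + r(7.3) + r(8.5)].
Sum = -419.88.

-419.88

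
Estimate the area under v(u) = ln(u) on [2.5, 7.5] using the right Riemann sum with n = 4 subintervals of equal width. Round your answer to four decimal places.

Δu = (7.5 − 2.5)/4 = 1.25.
Right endpoints: 3.75, 5, 6.25, 7.5.
v(3.75) ≈ 1.3218, v(5) ≈ 1.6094, v(6.25) ≈ 1.8326, v(7.5) ≈ 2.0149.
Sum = Δu · [v(3.75) + v(5) + v(6.25) + v(7.5)].
Sum ≈ 8.4733.

8.4733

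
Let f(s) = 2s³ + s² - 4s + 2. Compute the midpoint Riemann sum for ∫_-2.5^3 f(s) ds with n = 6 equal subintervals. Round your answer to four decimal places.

39.7143

Δs = (3 − (-2.5))/6 = 11/12.
Midpoints: -49/24, -1.125, -5/24, 17/24, 1.625, 61/24.
f(-49/24) = -18565/6912, f(-1.125) = 4.91796875, f(-5/24) = 19759/6912, f(17/24) = 2621/6912, f(1.625) = 6.72265625, f(61/24) = 215185/6912.
Sum = Δs · [f(-49/24) + f(-1.125) + f(-5/24) + ...].
Sum ≈ 39.7143.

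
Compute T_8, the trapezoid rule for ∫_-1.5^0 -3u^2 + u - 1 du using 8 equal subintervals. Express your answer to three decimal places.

Δu = (0 − (-1.5))/8 = 0.1875.
f(-1.5) = -9.25, f(-1.3125) = -7.48046875, f(-1.125) = -5.921875, f(-0.9375) = -4.57421875, f(-0.75) = -3.4375, f(-0.5625) = -2.51171875, f(-0.375) = -1.796875, f(-0.1875) = -1.29296875, f(0) = -1.
T_8 = (Δu/2)·[f(u_0) + 2f(u_1) + ... + 2f(u_{7}) + f(u_8)].
Sum ≈ -6.026.

-6.026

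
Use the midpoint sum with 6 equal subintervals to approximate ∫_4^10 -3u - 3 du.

Δu = (10 − 4)/6 = 1.
Midpoints: 4.5, 5.5, 6.5, 7.5, 8.5, 9.5.
f(4.5) = -16.5, f(5.5) = -19.5, f(6.5) = -22.5, f(7.5) = -25.5, f(8.5) = -28.5, f(9.5) = -31.5.
Sum = Δu · [f(4.5) + f(5.5) + f(6.5) + ...].
Sum = -144.

-144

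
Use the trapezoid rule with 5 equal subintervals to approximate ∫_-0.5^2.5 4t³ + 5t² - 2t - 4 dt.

50.31

Δt = (2.5 − (-0.5))/5 = 0.6.
f(-0.5) = -2.25, f(0.1) = -4.146, f(0.7) = -1.578, f(1.3) = 10.638, f(1.9) = 37.686, f(2.5) = 84.75.
T_5 = (Δt/2)·[f(t_0) + 2f(t_1) + ... + 2f(t_{4}) + f(t_5)].
Sum = 50.31.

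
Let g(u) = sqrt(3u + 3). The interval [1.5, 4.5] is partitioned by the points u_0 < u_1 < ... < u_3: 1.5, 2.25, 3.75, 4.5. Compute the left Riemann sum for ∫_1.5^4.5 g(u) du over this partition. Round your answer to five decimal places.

Subinterval widths: 0.75, 1.5, 0.75.
Left endpoints: 1.5, 2.25, 3.75.
g(1.5) ≈ 2.73861, g(2.25) ≈ 3.12250, g(3.75) ≈ 3.77492.
Sum = Σ Δu_i · g(u_i).
Sum ≈ 9.56890.

9.56890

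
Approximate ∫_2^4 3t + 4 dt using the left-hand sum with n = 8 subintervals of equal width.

Δt = (4 − 2)/8 = 0.25.
Left endpoints: 2, 2.25, 2.5, 2.75, 3, 3.25, 3.5, 3.75.
f(2) = 10, f(2.25) = 10.75, f(2.5) = 11.5, f(2.75) = 12.25, f(3) = 13, f(3.25) = 13.75, f(3.5) = 14.5, f(3.75) = 15.25.
Sum = Δt · [f(2) + f(2.25) + f(2.5) + ...].
Sum = 25.25.

25.25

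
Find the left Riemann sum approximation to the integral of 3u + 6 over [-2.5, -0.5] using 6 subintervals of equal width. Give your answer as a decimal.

2

Δu = (-0.5 − (-2.5))/6 = 1/3.
Left endpoints: -2.5, -13/6, -11/6, -1.5, -7/6, -5/6.
f(-2.5) = -1.5, f(-13/6) = -0.5, f(-11/6) = 0.5, f(-1.5) = 1.5, f(-7/6) = 2.5, f(-5/6) = 3.5.
Sum = Δu · [f(-2.5) + f(-13/6) + f(-11/6) + ...].
Sum = 2.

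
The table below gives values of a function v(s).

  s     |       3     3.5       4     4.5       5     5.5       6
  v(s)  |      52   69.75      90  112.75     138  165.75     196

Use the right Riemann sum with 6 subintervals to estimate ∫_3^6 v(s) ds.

386.125

Δs = 0.5.
Sum = 0.5·[69.75 + 90 + 112.75 + 138 + 165.75 + 196] = 386.125.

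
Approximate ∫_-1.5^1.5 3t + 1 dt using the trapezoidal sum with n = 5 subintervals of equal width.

Δt = (1.5 − (-1.5))/5 = 0.6.
f(-1.5) = -3.5, f(-0.9) = -1.7, f(-0.3) = 0.1, f(0.3) = 1.9, f(0.9) = 3.7, f(1.5) = 5.5.
T_5 = (Δt/2)·[f(t_0) + 2f(t_1) + ... + 2f(t_{4}) + f(t_5)].
Sum = 3.

3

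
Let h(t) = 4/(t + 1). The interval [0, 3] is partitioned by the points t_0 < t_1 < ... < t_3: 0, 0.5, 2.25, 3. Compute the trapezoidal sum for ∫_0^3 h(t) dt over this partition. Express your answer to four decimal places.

Subinterval widths: 0.5, 1.75, 0.75.
h(0) = 4, h(0.5) = 8/3, h(2.25) = 16/13, h(3) = 1.
On each subinterval the trapezoid contributes (Δt_i/2)·[h(t_{i-1}) + h(t_i)].
Sum ≈ 5.9135.

5.9135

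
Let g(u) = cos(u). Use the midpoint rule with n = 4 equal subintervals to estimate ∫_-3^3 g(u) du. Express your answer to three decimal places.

Δu = (3 − (-3))/4 = 1.5.
Midpoints: -2.25, -0.75, 0.75, 2.25.
g(-2.25) ≈ -0.628, g(-0.75) ≈ 0.732, g(0.75) ≈ 0.732, g(2.25) ≈ -0.628.
Sum = Δu · [g(-2.25) + g(-0.75) + g(0.75) + g(2.25)].
Sum ≈ 0.311.

0.311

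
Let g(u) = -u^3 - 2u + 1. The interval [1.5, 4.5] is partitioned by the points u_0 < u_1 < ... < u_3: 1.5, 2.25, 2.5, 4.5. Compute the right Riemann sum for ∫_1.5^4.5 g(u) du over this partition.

-214.32421875

Subinterval widths: 0.75, 0.25, 2.
Right endpoints: 2.25, 2.5, 4.5.
g(2.25) = -14.890625, g(2.5) = -19.625, g(4.5) = -99.125.
Sum = Σ Δu_i · g(u_i).
Sum = -214.32421875.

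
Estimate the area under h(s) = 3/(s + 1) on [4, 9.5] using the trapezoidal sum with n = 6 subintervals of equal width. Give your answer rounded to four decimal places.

Δs = (9.5 − 4)/6 = 11/12.
h(4) = 0.6, h(59/12) = 36/71, h(35/6) = 18/41, h(6.75) = 12/31, h(23/3) = 9/26, h(103/12) = 36/115, h(9.5) = 2/7.
T_6 = (Δs/2)·[h(s_0) + 2h(s_1) + ... + 2h(s_{5}) + h(s_6)].
Sum ≈ 2.2323.

2.2323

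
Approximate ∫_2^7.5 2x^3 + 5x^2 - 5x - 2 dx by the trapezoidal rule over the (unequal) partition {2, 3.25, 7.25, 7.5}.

2518.4140625

Subinterval widths: 1.25, 4, 0.25.
f(2) = 24, f(3.25) = 103.21875, f(7.25) = 986.71875, f(7.5) = 1085.5.
On each subinterval the trapezoid contributes (Δx_i/2)·[f(x_{i-1}) + f(x_i)].
Sum = 2518.4140625.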